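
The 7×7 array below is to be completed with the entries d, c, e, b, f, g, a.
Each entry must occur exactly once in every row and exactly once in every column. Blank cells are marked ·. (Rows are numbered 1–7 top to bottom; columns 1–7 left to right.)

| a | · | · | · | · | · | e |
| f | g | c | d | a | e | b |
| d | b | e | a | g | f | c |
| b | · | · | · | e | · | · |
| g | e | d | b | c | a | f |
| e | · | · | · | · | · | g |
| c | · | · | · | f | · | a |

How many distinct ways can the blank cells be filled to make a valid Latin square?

Row 1, column 2: eliminating its row and column leaves {d, c, f}.
Row 1, column 3: eliminating its row and column leaves {b, f, g}.
Row 1, column 4: eliminating its row and column leaves {c, f, g}.
Row 1, column 5: eliminating its row and column leaves {d, b}.
Row 1, column 6: eliminating its row and column leaves {d, c, b, g}.
Row 4, column 2: eliminating its row and column leaves {d, c, f, a}.
Row 4, column 3: eliminating its row and column leaves {f, g, a}.
Row 4, column 4: eliminating its row and column leaves {c, f, g}.
Row 4, column 6: eliminating its row and column leaves {d, c, g}.
Row 4, column 7: eliminating its row and column leaves {d}.
Row 6, column 2: eliminating its row and column leaves {d, c, f, a}.
Row 6, column 3: eliminating its row and column leaves {b, f, a}.
Row 6, column 4: eliminating its row and column leaves {c, f}.
Row 6, column 5: eliminating its row and column leaves {d, b}.
Row 6, column 6: eliminating its row and column leaves {d, c, b}.
Row 7, column 2: eliminating its row and column leaves {d}.
Row 7, column 3: eliminating its row and column leaves {b, g}.
Row 7, column 4: eliminating its row and column leaves {e, g}.
Row 7, column 6: eliminating its row and column leaves {d, b, g}.
Enumerating the assignments across these blanks that avoid any row or column repeat gives 14 completions.

14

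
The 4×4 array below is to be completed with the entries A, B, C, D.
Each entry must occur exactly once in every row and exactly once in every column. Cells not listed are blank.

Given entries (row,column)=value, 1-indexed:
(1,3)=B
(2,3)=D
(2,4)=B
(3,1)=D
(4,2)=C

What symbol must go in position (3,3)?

Row 2, column 2: row 2 has {B, D} and column 2 has {C}, leaving only A.
Row 1, column 2: row 1 has {B} and column 2 has {A, C}, leaving only D.
Row 2, column 1: row 2 has {A, B, D} and column 1 has {D}, leaving only C.
Row 1, column 1: row 1 has {B, D} and column 1 has {C, D}, leaving only A.
Row 1, column 4: row 1 has {A, B, D} and column 4 has {B}, leaving only C.
Row 3, column 2: row 3 has {D} and column 2 has {A, C, D}, leaving only B.
Row 3, column 4: row 3 has {B, D} and column 4 has {B, C}, leaving only A.
Row 3 already has {A, B, D} and column 3 already has {B, D}, so row 3, column 3 must be C.

C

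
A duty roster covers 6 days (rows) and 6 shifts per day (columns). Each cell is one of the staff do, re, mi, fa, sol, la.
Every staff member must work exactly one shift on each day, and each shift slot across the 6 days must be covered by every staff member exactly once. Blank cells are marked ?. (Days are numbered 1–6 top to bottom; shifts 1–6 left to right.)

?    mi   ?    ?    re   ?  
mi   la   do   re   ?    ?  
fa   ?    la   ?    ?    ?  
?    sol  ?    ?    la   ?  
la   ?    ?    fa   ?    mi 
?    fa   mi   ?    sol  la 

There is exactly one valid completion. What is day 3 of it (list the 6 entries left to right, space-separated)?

Day 2, shift 5: day 2 has {do, re, mi, la} and shift 5 has {re, sol, la}, leaving only fa.
Day 2, shift 6: day 2 has {do, re, mi, fa, la} and shift 6 has {mi, la}, leaving only sol.
Day 5, shift 5: day 5 has {mi, fa, la} and shift 5 has {re, fa, sol, la}, leaving only do.
Day 3, shift 5: day 3 has {fa, la} and shift 5 has {do, re, fa, sol, la}, leaving only mi.
Day 5, shift 2: day 5 has {do, mi, fa, la} and shift 2 has {mi, fa, sol, la}, leaving only re.
Day 3, shift 2: day 3 has {mi, fa, la} and shift 2 has {re, mi, fa, sol, la}, leaving only do.
Day 3, shift 4: day 3 has {do, mi, fa, la} and shift 4 has {re, fa}, leaving only sol.
Day 3, shift 6: day 3 has {do, mi, fa, sol, la} and shift 6 has {mi, sol, la}, leaving only re.
So day 3 reads: fa do la sol mi re.

fa do la sol mi re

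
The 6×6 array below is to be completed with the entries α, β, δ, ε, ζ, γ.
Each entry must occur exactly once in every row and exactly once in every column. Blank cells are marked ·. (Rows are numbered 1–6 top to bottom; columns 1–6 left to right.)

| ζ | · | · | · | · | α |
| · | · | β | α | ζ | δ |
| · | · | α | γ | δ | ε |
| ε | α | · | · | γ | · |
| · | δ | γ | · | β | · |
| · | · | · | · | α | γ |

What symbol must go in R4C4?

Row 1, column 5: row 1 has {α, ζ} and column 5 has {α, β, δ, ζ, γ}, leaving only ε.
Row 1, column 3: row 1 has {α, ε, ζ} and column 3 has {α, β, γ}, leaving only δ.
Row 1, column 4: row 1 has {α, δ, ε, ζ} and column 4 has {α, γ}, leaving only β.
Row 1, column 2: row 1 has {α, β, δ, ε, ζ} and column 2 has {α, δ}, leaving only γ.
Row 2, column 1: row 2 has {α, β, δ, ζ} and column 1 has {ε, ζ}, leaving only γ.
Row 2, column 2: row 2 has {α, β, δ, ζ, γ} and column 2 has {α, δ, γ}, leaving only ε.
Row 3, column 1: row 3 has {α, δ, ε, γ} and column 1 has {ε, ζ, γ}, leaving only β.
Row 3, column 2: row 3 has {α, β, δ, ε, γ} and column 2 has {α, δ, ε, γ}, leaving only ζ.
Row 4, column 3: row 4 has {α, ε, γ} and column 3 has {α, β, δ, γ}, leaving only ζ.
Row 4 already has {α, ε, ζ, γ} and column 4 already has {α, β, γ}, so row 4, column 4 must be δ.

δ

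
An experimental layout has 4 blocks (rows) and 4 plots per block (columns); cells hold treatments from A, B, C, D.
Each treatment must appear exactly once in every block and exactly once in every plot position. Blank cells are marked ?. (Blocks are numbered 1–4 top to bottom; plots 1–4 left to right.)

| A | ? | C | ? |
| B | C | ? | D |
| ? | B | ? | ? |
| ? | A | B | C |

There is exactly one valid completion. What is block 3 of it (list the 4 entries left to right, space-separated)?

C B D A

Block 3, plot 4: block 3 has {B} and plot 4 has {C, D}, leaving only A.
Block 3, plot 3: block 3 has {A, B} and plot 3 has {B, C}, leaving only D.
Block 3, plot 1: block 3 has {A, B, D} and plot 1 has {A, B}, leaving only C.
So block 3 reads: C B D A.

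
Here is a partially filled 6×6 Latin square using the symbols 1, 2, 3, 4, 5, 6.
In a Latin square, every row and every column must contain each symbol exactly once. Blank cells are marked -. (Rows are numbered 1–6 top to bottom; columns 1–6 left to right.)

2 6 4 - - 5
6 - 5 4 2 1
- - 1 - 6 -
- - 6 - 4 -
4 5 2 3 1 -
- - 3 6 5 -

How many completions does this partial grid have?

Row 1, column 4: eliminating its row and column leaves {1}.
Row 1, column 5: eliminating its row and column leaves {3}.
Row 2, column 2: eliminating its row and column leaves {3}.
Row 3, column 1: eliminating its row and column leaves {3, 5}.
Row 3, column 2: eliminating its row and column leaves {2, 3, 4}.
Row 3, column 4: eliminating its row and column leaves {2, 5}.
Row 3, column 6: eliminating its row and column leaves {2, 3, 4}.
Row 4, column 1: eliminating its row and column leaves {1, 3, 5}.
Row 4, column 2: eliminating its row and column leaves {1, 2, 3}.
Row 4, column 4: eliminating its row and column leaves {1, 2, 5}.
Row 4, column 6: eliminating its row and column leaves {2, 3}.
Row 5, column 6: eliminating its row and column leaves {6}.
Row 6, column 1: eliminating its row and column leaves {1}.
Row 6, column 2: eliminating its row and column leaves {1, 2, 4}.
Row 6, column 6: eliminating its row and column leaves {2, 4}.
Enumerating the assignments across these blanks that avoid any row or column repeat gives 3 completions.

3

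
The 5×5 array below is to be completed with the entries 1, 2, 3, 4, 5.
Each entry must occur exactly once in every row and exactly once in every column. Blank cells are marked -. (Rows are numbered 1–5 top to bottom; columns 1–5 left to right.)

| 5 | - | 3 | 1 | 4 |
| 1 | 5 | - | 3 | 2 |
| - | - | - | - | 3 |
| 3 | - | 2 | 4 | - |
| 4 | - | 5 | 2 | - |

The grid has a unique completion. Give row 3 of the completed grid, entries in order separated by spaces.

Row 3, column 1: row 3 has {3} and column 1 has {1, 3, 4, 5}, leaving only 2.
Row 3, column 4: row 3 has {2, 3} and column 4 has {1, 2, 3, 4}, leaving only 5.
Row 1, column 2: row 1 has {1, 3, 4, 5} and column 2 has {5}, leaving only 2.
Row 2, column 3: row 2 has {1, 2, 3, 5} and column 3 has {2, 3, 5}, leaving only 4.
Row 3, column 3: row 3 has {2, 3, 5} and column 3 has {2, 3, 4, 5}, leaving only 1.
Row 3, column 2: row 3 has {1, 2, 3, 5} and column 2 has {2, 5}, leaving only 4.
So row 3 reads: 2 4 1 5 3.

2 4 1 5 3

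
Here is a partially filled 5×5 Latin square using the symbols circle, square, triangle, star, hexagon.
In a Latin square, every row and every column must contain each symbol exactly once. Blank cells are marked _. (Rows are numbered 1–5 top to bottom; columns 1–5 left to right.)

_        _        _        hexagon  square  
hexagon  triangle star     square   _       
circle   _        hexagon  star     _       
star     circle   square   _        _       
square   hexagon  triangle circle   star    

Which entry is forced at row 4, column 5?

Row 1, column 1: row 1 has {square, hexagon} and column 1 has {circle, square, star, hexagon}, leaving only triangle.
Row 1, column 2: row 1 has {square, triangle, hexagon} and column 2 has {circle, triangle, hexagon}, leaving only star.
Row 1, column 3: row 1 has {square, triangle, star, hexagon} and column 3 has {square, triangle, star, hexagon}, leaving only circle.
Row 2, column 5: row 2 has {square, triangle, star, hexagon} and column 5 has {square, star}, leaving only circle.
Row 3, column 2: row 3 has {circle, star, hexagon} and column 2 has {circle, triangle, star, hexagon}, leaving only square.
Row 3, column 5: row 3 has {circle, square, star, hexagon} and column 5 has {circle, square, star}, leaving only triangle.
Row 4 already has {circle, square, star} and column 5 already has {circle, square, triangle, star}, so row 4, column 5 must be hexagon.

hexagon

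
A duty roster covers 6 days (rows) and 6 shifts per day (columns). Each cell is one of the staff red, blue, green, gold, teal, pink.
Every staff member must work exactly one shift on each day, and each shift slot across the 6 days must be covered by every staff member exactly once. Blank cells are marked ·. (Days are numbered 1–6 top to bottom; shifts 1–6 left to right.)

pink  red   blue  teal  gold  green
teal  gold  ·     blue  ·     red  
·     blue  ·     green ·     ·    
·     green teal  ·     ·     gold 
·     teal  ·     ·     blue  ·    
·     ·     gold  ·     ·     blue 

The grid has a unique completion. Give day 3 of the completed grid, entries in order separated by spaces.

Day 5, shift 6: day 5 has {blue, teal} and shift 6 has {red, blue, green, gold}, leaving only pink.
Day 3, shift 6: day 3 has {blue, green} and shift 6 has {red, blue, green, gold, pink}, leaving only teal.
Day 6, shift 2: day 6 has {blue, gold} and shift 2 has {red, blue, green, gold, teal}, leaving only pink.
Day 6, shift 4: day 6 has {blue, gold, pink} and shift 4 has {blue, green, teal}, leaving only red.
Day 4, shift 4: day 4 has {green, gold, teal} and shift 4 has {red, blue, green, teal}, leaving only pink.
Day 4, shift 5: day 4 has {green, gold, teal, pink} and shift 5 has {blue, gold}, leaving only red.
Day 3, shift 5: day 3 has {blue, green, teal} and shift 5 has {red, blue, gold}, leaving only pink.
Day 3, shift 3: day 3 has {blue, green, teal, pink} and shift 3 has {blue, gold, teal}, leaving only red.
Day 3, shift 1: day 3 has {red, blue, green, teal, pink} and shift 1 has {teal, pink}, leaving only gold.
So day 3 reads: gold blue red green pink teal.

gold blue red green pink teal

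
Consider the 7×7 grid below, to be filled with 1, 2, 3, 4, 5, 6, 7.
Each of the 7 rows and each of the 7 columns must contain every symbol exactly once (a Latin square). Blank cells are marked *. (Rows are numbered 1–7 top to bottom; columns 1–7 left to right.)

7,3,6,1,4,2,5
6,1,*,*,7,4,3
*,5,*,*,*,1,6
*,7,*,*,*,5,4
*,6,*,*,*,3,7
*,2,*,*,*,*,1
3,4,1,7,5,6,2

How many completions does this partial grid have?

Row 2, column 3: eliminating its row and column leaves {2, 5}.
Row 2, column 4: eliminating its row and column leaves {2, 5}.
Row 3, column 1: eliminating its row and column leaves {2, 4}.
Row 3, column 3: eliminating its row and column leaves {2, 3, 4, 7}.
Row 3, column 4: eliminating its row and column leaves {2, 3, 4}.
Row 3, column 5: eliminating its row and column leaves {2, 3}.
Row 4, column 1: eliminating its row and column leaves {1, 2}.
Row 4, column 3: eliminating its row and column leaves {2, 3}.
Row 4, column 4: eliminating its row and column leaves {2, 3, 6}.
Row 4, column 5: eliminating its row and column leaves {1, 2, 3, 6}.
Row 5, column 1: eliminating its row and column leaves {1, 2, 4, 5}.
Row 5, column 3: eliminating its row and column leaves {2, 4, 5}.
Row 5, column 4: eliminating its row and column leaves {2, 4, 5}.
Row 5, column 5: eliminating its row and column leaves {1, 2}.
Row 6, column 1: eliminating its row and column leaves {4, 5}.
Row 6, column 3: eliminating its row and column leaves {3, 4, 5, 7}.
Row 6, column 4: eliminating its row and column leaves {3, 4, 5, 6}.
Row 6, column 5: eliminating its row and column leaves {3, 6}.
Row 6, column 6: eliminating its row and column leaves {7}.
Enumerating the assignments across these blanks that avoid any row or column repeat gives 7 completions.

7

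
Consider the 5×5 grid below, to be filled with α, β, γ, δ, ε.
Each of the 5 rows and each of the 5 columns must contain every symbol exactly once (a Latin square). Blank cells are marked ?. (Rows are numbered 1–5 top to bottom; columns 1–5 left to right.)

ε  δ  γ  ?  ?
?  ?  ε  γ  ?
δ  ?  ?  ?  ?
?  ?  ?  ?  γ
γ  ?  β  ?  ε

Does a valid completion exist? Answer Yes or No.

No row or column among the givens repeats a symbol, and propagating forced cells runs into no contradiction.
One valid completion exists (for instance, ε δ γ β α / α β ε γ δ / δ γ α ε β / β ε δ α γ / γ α β δ ε).

Yes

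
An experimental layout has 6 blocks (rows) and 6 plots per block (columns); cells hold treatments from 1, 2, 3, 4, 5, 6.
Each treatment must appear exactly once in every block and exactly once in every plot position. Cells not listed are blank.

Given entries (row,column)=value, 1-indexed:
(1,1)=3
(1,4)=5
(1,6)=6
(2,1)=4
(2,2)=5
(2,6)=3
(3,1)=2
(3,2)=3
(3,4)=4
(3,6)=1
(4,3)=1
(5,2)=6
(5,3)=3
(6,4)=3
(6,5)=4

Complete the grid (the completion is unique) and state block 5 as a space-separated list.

Block 5, plot 1 is narrowed to {1, 5}; only 1 is consistent with the remaining cells.
Block 5, plot 4: block 5 has {1, 3, 6} and plot 4 has {3, 4, 5}, leaving only 2.
Block 5, plot 5: block 5 has {1, 2, 3, 6} and plot 5 has {4}, leaving only 5.
Block 5, plot 6: block 5 has {1, 2, 3, 5, 6} and plot 6 has {1, 3, 6}, leaving only 4.
So block 5 reads: 1 6 3 2 5 4.

1 6 3 2 5 4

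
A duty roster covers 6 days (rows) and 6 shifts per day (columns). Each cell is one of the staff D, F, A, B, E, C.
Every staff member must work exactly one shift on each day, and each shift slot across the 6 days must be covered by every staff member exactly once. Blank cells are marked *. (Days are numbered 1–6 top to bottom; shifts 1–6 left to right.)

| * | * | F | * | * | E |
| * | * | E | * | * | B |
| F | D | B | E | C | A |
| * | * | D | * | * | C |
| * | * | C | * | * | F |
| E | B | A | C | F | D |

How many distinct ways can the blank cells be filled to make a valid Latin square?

Day 1, shift 1: eliminating its day and shift leaves {D, A, B, C}.
Day 1, shift 2: eliminating its day and shift leaves {A, C}.
Day 1, shift 4: eliminating its day and shift leaves {D, A, B}.
Day 1, shift 5: eliminating its day and shift leaves {D, A, B}.
Day 2, shift 1: eliminating its day and shift leaves {D, A, C}.
Day 2, shift 2: eliminating its day and shift leaves {F, A, C}.
Day 2, shift 4: eliminating its day and shift leaves {D, F, A}.
Day 2, shift 5: eliminating its day and shift leaves {D, A}.
Day 4, shift 1: eliminating its day and shift leaves {A, B}.
Day 4, shift 2: eliminating its day and shift leaves {F, A, E}.
Day 4, shift 4: eliminating its day and shift leaves {F, A, B}.
Day 4, shift 5: eliminating its day and shift leaves {A, B, E}.
Day 5, shift 1: eliminating its day and shift leaves {D, A, B}.
Day 5, shift 2: eliminating its day and shift leaves {A, E}.
Day 5, shift 4: eliminating its day and shift leaves {D, A, B}.
Day 5, shift 5: eliminating its day and shift leaves {D, A, B, E}.
Enumerating the assignments across these blanks that avoid any day or shift repeat gives 16 completions.

16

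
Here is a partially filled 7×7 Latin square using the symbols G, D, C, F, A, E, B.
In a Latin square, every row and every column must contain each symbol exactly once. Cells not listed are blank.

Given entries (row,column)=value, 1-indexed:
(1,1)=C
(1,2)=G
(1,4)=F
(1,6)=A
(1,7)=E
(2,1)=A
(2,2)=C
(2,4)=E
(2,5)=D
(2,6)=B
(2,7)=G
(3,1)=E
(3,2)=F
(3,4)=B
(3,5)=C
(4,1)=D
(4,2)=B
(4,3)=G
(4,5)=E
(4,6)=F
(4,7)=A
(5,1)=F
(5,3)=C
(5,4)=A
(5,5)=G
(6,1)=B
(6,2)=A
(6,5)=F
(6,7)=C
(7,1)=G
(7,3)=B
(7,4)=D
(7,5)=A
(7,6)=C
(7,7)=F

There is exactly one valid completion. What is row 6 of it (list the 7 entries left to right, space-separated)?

Row 6, column 4: row 6 has {C, F, A, B} and column 4 has {D, F, A, E, B}, leaving only G.
Row 1, column 3: row 1 has {G, C, F, A, E} and column 3 has {G, C, B}, leaving only D.
Row 6, column 3: row 6 has {G, C, F, A, B} and column 3 has {G, D, C, B}, leaving only E.
Row 6, column 6: row 6 has {G, C, F, A, E, B} and column 6 has {C, F, A, B}, leaving only D.
So row 6 reads: B A E G F D C.

B A E G F D C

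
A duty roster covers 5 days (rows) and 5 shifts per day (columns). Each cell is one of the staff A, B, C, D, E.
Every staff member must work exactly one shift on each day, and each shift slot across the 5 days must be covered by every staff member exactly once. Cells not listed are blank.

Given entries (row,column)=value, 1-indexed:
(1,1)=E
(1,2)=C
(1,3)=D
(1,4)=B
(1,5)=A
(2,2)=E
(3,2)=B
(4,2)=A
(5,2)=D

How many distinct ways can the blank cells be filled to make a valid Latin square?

56

Day 2, shift 1: eliminating its day and shift leaves {A, B, C, D}.
Day 2, shift 3: eliminating its day and shift leaves {A, B, C}.
Day 2, shift 4: eliminating its day and shift leaves {A, C, D}.
Day 2, shift 5: eliminating its day and shift leaves {B, C, D}.
Day 3, shift 1: eliminating its day and shift leaves {A, C, D}.
Day 3, shift 3: eliminating its day and shift leaves {A, C, E}.
Day 3, shift 4: eliminating its day and shift leaves {A, C, D, E}.
Day 3, shift 5: eliminating its day and shift leaves {C, D, E}.
Day 4, shift 1: eliminating its day and shift leaves {B, C, D}.
Day 4, shift 3: eliminating its day and shift leaves {B, C, E}.
Day 4, shift 4: eliminating its day and shift leaves {C, D, E}.
Day 4, shift 5: eliminating its day and shift leaves {B, C, D, E}.
Day 5, shift 1: eliminating its day and shift leaves {A, B, C}.
Day 5, shift 3: eliminating its day and shift leaves {A, B, C, E}.
Day 5, shift 4: eliminating its day and shift leaves {A, C, E}.
Day 5, shift 5: eliminating its day and shift leaves {B, C, E}.
Enumerating the assignments across these blanks that avoid any day or shift repeat gives 56 completions.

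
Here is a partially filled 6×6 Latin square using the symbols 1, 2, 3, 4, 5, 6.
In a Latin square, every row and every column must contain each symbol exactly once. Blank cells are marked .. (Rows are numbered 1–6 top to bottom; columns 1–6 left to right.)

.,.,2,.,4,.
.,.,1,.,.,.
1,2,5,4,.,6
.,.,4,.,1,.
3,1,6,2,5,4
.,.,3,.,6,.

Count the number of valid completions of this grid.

16

Row 1, column 1: eliminating its row and column leaves {5, 6}.
Row 1, column 2: eliminating its row and column leaves {3, 5, 6}.
Row 1, column 4: eliminating its row and column leaves {1, 3, 5, 6}.
Row 1, column 6: eliminating its row and column leaves {1, 3, 5}.
Row 2, column 1: eliminating its row and column leaves {2, 4, 5, 6}.
Row 2, column 2: eliminating its row and column leaves {3, 4, 5, 6}.
Row 2, column 4: eliminating its row and column leaves {3, 5, 6}.
Row 2, column 5: eliminating its row and column leaves {2, 3}.
Row 2, column 6: eliminating its row and column leaves {2, 3, 5}.
Row 3, column 5: eliminating its row and column leaves {3}.
Row 4, column 1: eliminating its row and column leaves {2, 5, 6}.
Row 4, column 2: eliminating its row and column leaves {3, 5, 6}.
Row 4, column 4: eliminating its row and column leaves {3, 5, 6}.
Row 4, column 6: eliminating its row and column leaves {2, 3, 5}.
Row 6, column 1: eliminating its row and column leaves {2, 4, 5}.
Row 6, column 2: eliminating its row and column leaves {4, 5}.
Row 6, column 4: eliminating its row and column leaves {1, 5}.
Row 6, column 6: eliminating its row and column leaves {1, 2, 5}.
Enumerating the assignments across these blanks that avoid any row or column repeat gives 16 completions.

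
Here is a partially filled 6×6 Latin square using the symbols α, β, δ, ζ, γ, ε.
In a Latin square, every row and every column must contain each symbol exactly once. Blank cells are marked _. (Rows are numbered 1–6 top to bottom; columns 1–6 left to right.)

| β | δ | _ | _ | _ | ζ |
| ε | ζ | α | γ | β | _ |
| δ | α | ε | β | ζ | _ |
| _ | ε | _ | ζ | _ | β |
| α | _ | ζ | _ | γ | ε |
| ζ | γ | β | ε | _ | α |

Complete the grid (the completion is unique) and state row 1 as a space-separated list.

β δ γ α ε ζ

Row 1, column 3: row 1 has {β, δ, ζ} and column 3 has {α, β, ζ, ε}, leaving only γ.
Row 1, column 4: row 1 has {β, δ, ζ, γ} and column 4 has {β, ζ, γ, ε}, leaving only α.
Row 1, column 5: row 1 has {α, β, δ, ζ, γ} and column 5 has {β, ζ, γ}, leaving only ε.
So row 1 reads: β δ γ α ε ζ.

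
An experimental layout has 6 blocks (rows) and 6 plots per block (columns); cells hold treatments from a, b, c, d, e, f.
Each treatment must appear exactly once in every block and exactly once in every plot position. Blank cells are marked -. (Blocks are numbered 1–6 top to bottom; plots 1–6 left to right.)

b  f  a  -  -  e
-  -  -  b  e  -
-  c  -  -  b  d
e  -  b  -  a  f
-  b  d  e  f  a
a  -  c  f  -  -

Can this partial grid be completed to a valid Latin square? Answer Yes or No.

No block or plot among the givens repeats a symbol, and propagating forced cells runs into no contradiction.
One valid completion exists (for instance, b f a d c e / d a f b e c / f c e a b d / e d b c a f / c b d e f a / a e c f d b).

Yes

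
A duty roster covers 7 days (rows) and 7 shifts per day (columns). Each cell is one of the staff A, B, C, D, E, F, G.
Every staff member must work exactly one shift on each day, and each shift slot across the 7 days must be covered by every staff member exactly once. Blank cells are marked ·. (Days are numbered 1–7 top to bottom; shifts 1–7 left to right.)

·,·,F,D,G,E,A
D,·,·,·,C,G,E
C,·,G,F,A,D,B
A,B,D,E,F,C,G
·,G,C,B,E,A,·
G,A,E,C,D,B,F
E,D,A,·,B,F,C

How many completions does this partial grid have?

Day 1, shift 1: eliminating its day and shift leaves {B}.
Day 1, shift 2: eliminating its day and shift leaves {C}.
Day 2, shift 2: eliminating its day and shift leaves {F}.
Day 2, shift 3: eliminating its day and shift leaves {B}.
Day 2, shift 4: eliminating its day and shift leaves {A}.
Day 3, shift 2: eliminating its day and shift leaves {E}.
Day 5, shift 1: eliminating its day and shift leaves {F}.
Day 5, shift 7: eliminating its day and shift leaves {D}.
Day 7, shift 4: eliminating its day and shift leaves {G}.
Only one assignment across all blanks avoids any day or shift repeat, giving 1 completion.

1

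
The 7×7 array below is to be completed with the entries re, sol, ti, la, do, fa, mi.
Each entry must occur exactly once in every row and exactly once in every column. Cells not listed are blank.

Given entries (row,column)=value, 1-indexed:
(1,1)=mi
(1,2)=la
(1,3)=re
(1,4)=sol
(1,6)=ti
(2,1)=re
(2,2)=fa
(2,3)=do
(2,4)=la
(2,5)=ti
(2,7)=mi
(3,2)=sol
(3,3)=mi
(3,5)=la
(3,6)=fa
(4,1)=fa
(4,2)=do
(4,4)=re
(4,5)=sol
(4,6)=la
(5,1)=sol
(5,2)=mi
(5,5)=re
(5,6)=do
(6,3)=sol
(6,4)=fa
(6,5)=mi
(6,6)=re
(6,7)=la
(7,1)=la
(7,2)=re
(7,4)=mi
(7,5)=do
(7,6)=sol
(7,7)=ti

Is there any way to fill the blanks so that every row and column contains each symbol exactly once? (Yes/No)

No

Row 2, column 6: row 2 together with column 6 already contain {re, sol, ti, la, do, fa, mi} — every symbol — so nothing can go there. The grid has no valid completion.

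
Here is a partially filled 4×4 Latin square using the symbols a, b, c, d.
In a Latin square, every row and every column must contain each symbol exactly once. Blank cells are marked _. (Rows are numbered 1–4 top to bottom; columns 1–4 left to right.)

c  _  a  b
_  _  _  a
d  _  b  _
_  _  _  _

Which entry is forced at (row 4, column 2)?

b

Row 1, column 2: row 1 has {a, b, c} and column 2 has {}, leaving only d.
Row 2, column 1: row 2 has {a} and column 1 has {c, d}, leaving only b.
Row 2, column 2: row 2 has {a, b} and column 2 has {d}, leaving only c.
Row 2, column 3: row 2 has {a, b, c} and column 3 has {a, b}, leaving only d.
Row 3, column 2: row 3 has {b, d} and column 2 has {c, d}, leaving only a.
Row 4 already has {} and column 2 already has {a, c, d}, so row 4, column 2 must be b.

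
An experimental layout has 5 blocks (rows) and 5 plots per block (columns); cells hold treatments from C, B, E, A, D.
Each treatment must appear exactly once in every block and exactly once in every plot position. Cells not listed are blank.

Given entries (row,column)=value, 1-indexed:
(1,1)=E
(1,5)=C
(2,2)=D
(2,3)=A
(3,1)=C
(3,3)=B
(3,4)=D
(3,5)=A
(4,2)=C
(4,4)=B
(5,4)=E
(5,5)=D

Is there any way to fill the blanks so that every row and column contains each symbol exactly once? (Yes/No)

No

Block 1, plot 3: block 1 has {C, E} and plot 3 has {B, A}, so it must be D.
Block 1, plot 4: block 1 has {C, E, D} and plot 4 has {B, E, D}, so it must be A.
Block 1, plot 2: block 1 has {C, E, A, D} and plot 2 has {C, D}, so it must be B.
Block 2, plot 1: block 2 has {A, D} and plot 1 has {C, E}, so it must be B.
Block 2, plot 4: block 2 has {B, A, D} and plot 4 has {B, E, A, D}, so it must be C.
Block 2, plot 5: block 2 has {C, B, A, D} and plot 5 has {C, A, D}, so it must be E.
Now block 4, plot 5: block 4 together with plot 5 already contain {C, B, E, A, D} — every symbol — so nothing can go there. The grid has no valid completion.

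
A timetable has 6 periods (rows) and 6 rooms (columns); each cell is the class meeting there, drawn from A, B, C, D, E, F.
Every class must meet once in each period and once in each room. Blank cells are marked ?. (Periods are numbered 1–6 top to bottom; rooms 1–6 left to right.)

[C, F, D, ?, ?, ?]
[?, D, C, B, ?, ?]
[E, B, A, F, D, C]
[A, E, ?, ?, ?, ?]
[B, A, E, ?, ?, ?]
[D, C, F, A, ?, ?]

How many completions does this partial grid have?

4

Period 1, room 4: eliminating its period and room leaves {E}.
Period 1, room 5: eliminating its period and room leaves {A, B, E}.
Period 1, room 6: eliminating its period and room leaves {A, B, E}.
Period 2, room 1: eliminating its period and room leaves {F}.
Period 2, room 5: eliminating its period and room leaves {A, E, F}.
Period 2, room 6: eliminating its period and room leaves {A, E, F}.
Period 4, room 3: eliminating its period and room leaves {B}.
Period 4, room 4: eliminating its period and room leaves {C, D}.
Period 4, room 5: eliminating its period and room leaves {B, C, F}.
Period 4, room 6: eliminating its period and room leaves {B, D, F}.
Period 5, room 4: eliminating its period and room leaves {C, D}.
Period 5, room 5: eliminating its period and room leaves {C, F}.
Period 5, room 6: eliminating its period and room leaves {D, F}.
Period 6, room 5: eliminating its period and room leaves {B, E}.
Period 6, room 6: eliminating its period and room leaves {B, E}.
Enumerating the assignments across these blanks that avoid any period or room repeat gives 4 completions.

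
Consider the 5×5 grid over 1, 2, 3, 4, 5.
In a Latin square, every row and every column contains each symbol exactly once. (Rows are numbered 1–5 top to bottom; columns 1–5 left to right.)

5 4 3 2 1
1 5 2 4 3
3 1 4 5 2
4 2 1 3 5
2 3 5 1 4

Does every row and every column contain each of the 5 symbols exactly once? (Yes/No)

Yes

Each row is a permutation of the 5 symbols, and so is each column.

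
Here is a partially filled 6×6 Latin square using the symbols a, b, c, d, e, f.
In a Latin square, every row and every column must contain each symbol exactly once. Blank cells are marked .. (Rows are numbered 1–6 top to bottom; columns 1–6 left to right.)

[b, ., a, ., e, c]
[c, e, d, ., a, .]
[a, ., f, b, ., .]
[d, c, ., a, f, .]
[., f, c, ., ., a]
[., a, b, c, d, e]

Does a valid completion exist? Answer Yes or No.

No

Row 1, column 2: row 1 has {a, b, c, e} and column 2 has {a, c, e, f}, so it must be d.
Now row 3, column 2: row 3 together with column 2 already contain {a, b, c, d, e, f} — every symbol — so nothing can go there. The grid has no valid completion.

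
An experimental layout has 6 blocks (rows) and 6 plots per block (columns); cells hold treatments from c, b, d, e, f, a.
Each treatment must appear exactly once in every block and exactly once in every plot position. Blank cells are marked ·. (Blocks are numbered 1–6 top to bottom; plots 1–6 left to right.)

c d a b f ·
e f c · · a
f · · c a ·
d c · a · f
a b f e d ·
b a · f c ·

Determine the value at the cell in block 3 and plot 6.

Block 1, plot 6: block 1 has {c, b, d, f, a} and plot 6 has {f, a}, leaving only e.
Block 2, plot 4: block 2 has {c, e, f, a} and plot 4 has {c, b, e, f, a}, leaving only d.
Block 2, plot 5: block 2 has {c, d, e, f, a} and plot 5 has {c, d, f, a}, leaving only b.
Block 3, plot 2: block 3 has {c, f, a} and plot 2 has {c, b, d, f, a}, leaving only e.
Block 4, plot 5: block 4 has {c, d, f, a} and plot 5 has {c, b, d, f, a}, leaving only e.
Block 4, plot 3: block 4 has {c, d, e, f, a} and plot 3 has {c, f, a}, leaving only b.
Block 3, plot 3: block 3 has {c, e, f, a} and plot 3 has {c, b, f, a}, leaving only d.
Block 3 already has {c, d, e, f, a} and plot 6 already has {e, f, a}, so block 3, plot 6 must be b.

b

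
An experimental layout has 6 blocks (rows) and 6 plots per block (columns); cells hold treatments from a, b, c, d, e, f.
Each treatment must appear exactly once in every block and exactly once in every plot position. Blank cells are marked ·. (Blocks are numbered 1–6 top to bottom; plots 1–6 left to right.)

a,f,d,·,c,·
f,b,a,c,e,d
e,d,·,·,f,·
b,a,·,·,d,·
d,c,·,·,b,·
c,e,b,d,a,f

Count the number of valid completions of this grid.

Block 1, plot 4: eliminating its block and plot leaves {b, e}.
Block 1, plot 6: eliminating its block and plot leaves {b, e}.
Block 3, plot 3: eliminating its block and plot leaves {c}.
Block 3, plot 4: eliminating its block and plot leaves {a, b}.
Block 3, plot 6: eliminating its block and plot leaves {a, b, c}.
Block 4, plot 3: eliminating its block and plot leaves {c, e, f}.
Block 4, plot 4: eliminating its block and plot leaves {e, f}.
Block 4, plot 6: eliminating its block and plot leaves {c, e}.
Block 5, plot 3: eliminating its block and plot leaves {e, f}.
Block 5, plot 4: eliminating its block and plot leaves {a, e, f}.
Block 5, plot 6: eliminating its block and plot leaves {a, e}.
Enumerating the assignments across these blanks that avoid any block or plot repeat gives 3 completions.

3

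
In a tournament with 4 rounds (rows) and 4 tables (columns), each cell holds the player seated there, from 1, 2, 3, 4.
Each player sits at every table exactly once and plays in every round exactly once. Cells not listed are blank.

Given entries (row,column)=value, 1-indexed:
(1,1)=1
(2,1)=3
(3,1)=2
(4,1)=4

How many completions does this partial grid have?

24

Round 1, table 2: eliminating its round and table leaves {2, 3, 4}.
Round 1, table 3: eliminating its round and table leaves {2, 3, 4}.
Round 1, table 4: eliminating its round and table leaves {2, 3, 4}.
Round 2, table 2: eliminating its round and table leaves {1, 2, 4}.
Round 2, table 3: eliminating its round and table leaves {1, 2, 4}.
Round 2, table 4: eliminating its round and table leaves {1, 2, 4}.
Round 3, table 2: eliminating its round and table leaves {1, 3, 4}.
Round 3, table 3: eliminating its round and table leaves {1, 3, 4}.
Round 3, table 4: eliminating its round and table leaves {1, 3, 4}.
Round 4, table 2: eliminating its round and table leaves {1, 2, 3}.
Round 4, table 3: eliminating its round and table leaves {1, 2, 3}.
Round 4, table 4: eliminating its round and table leaves {1, 2, 3}.
Enumerating the assignments across these blanks that avoid any round or table repeat gives 24 completions.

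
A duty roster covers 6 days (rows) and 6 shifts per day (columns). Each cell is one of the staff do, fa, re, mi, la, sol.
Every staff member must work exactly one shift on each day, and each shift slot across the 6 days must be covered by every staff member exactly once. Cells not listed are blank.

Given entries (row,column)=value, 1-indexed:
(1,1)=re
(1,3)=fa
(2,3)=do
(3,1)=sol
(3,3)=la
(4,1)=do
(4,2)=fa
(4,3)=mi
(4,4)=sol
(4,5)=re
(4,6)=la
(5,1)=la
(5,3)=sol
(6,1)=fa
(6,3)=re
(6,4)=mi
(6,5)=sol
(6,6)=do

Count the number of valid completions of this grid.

20

Day 1, shift 2: eliminating its day and shift leaves {do, mi, la, sol}.
Day 1, shift 4: eliminating its day and shift leaves {do, la}.
Day 1, shift 5: eliminating its day and shift leaves {do, mi, la}.
Day 1, shift 6: eliminating its day and shift leaves {mi, sol}.
Day 2, shift 1: eliminating its day and shift leaves {mi}.
Day 2, shift 2: eliminating its day and shift leaves {re, mi, la, sol}.
Day 2, shift 4: eliminating its day and shift leaves {fa, re, la}.
Day 2, shift 5: eliminating its day and shift leaves {fa, mi, la}.
Day 2, shift 6: eliminating its day and shift leaves {fa, re, mi, sol}.
Day 3, shift 2: eliminating its day and shift leaves {do, re, mi}.
Day 3, shift 4: eliminating its day and shift leaves {do, fa, re}.
Day 3, shift 5: eliminating its day and shift leaves {do, fa, mi}.
Day 3, shift 6: eliminating its day and shift leaves {fa, re, mi}.
Day 5, shift 2: eliminating its day and shift leaves {do, re, mi}.
Day 5, shift 4: eliminating its day and shift leaves {do, fa, re}.
Day 5, shift 5: eliminating its day and shift leaves {do, fa, mi}.
Day 5, shift 6: eliminating its day and shift leaves {fa, re, mi}.
Day 6, shift 2: eliminating its day and shift leaves {la}.
Enumerating the assignments across these blanks that avoid any day or shift repeat gives 20 completions.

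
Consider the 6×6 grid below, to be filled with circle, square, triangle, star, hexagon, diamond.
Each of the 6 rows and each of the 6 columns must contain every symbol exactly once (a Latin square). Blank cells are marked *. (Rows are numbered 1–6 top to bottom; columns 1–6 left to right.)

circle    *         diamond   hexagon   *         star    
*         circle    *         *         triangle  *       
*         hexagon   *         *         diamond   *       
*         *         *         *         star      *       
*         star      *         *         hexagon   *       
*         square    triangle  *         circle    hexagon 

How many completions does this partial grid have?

Row 1, column 2: eliminating its row and column leaves {triangle}.
Row 1, column 5: eliminating its row and column leaves {square}.
Row 2, column 1: eliminating its row and column leaves {square, star, hexagon, diamond}.
Row 2, column 3: eliminating its row and column leaves {square, star, hexagon}.
Row 2, column 4: eliminating its row and column leaves {square, star, diamond}.
Row 2, column 6: eliminating its row and column leaves {square, diamond}.
Row 3, column 1: eliminating its row and column leaves {square, triangle, star}.
Row 3, column 3: eliminating its row and column leaves {circle, square, star}.
Row 3, column 4: eliminating its row and column leaves {circle, square, triangle, star}.
Row 3, column 6: eliminating its row and column leaves {circle, square, triangle}.
Row 4, column 1: eliminating its row and column leaves {square, triangle, hexagon, diamond}.
Row 4, column 2: eliminating its row and column leaves {triangle, diamond}.
Row 4, column 3: eliminating its row and column leaves {circle, square, hexagon}.
Row 4, column 4: eliminating its row and column leaves {circle, square, triangle, diamond}.
Row 4, column 6: eliminating its row and column leaves {circle, square, triangle, diamond}.
Row 5, column 1: eliminating its row and column leaves {square, triangle, diamond}.
Row 5, column 3: eliminating its row and column leaves {circle, square}.
Row 5, column 4: eliminating its row and column leaves {circle, square, triangle, diamond}.
Row 5, column 6: eliminating its row and column leaves {circle, square, triangle, diamond}.
Row 6, column 1: eliminating its row and column leaves {star, diamond}.
Row 6, column 4: eliminating its row and column leaves {star, diamond}.
Enumerating the assignments across these blanks that avoid any row or column repeat gives 32 completions.

32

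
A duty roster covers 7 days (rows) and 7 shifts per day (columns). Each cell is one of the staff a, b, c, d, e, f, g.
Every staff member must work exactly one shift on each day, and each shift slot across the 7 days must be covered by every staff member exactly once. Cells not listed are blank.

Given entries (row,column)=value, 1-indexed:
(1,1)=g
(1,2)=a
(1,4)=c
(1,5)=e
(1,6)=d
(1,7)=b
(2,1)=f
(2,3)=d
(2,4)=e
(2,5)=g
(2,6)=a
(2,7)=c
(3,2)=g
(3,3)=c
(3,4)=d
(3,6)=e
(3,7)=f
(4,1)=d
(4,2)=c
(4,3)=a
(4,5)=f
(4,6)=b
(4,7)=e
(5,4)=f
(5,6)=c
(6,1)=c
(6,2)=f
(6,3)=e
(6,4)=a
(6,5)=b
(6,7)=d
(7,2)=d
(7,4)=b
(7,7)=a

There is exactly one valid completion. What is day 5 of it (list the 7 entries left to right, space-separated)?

Day 5, shift 7: day 5 has {c, f} and shift 7 has {a, b, c, d, e, f}, leaving only g.
Day 5, shift 3: day 5 has {c, f, g} and shift 3 has {a, c, d, e}, leaving only b.
Day 5, shift 2: day 5 has {b, c, f, g} and shift 2 has {a, c, d, f, g}, leaving only e.
Day 5, shift 1: day 5 has {b, c, e, f, g} and shift 1 has {c, d, f, g}, leaving only a.
Day 5, shift 5: day 5 has {a, b, c, e, f, g} and shift 5 has {b, e, f, g}, leaving only d.
So day 5 reads: a e b f d c g.

a e b f d c g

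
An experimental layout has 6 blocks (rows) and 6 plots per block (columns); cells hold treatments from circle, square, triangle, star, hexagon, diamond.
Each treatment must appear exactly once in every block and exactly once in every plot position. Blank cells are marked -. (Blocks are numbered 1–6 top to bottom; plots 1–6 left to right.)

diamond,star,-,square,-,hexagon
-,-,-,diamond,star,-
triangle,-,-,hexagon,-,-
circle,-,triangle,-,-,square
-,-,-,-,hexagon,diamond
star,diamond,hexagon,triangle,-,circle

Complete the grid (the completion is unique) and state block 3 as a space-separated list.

triangle square diamond hexagon circle star

Block 3, plot 6: block 3 has {triangle, hexagon} and plot 6 has {circle, square, hexagon, diamond}, leaving only star.
Block 1, plot 3: block 1 has {square, star, hexagon, diamond} and plot 3 has {triangle, hexagon}, leaving only circle.
Block 1, plot 5: block 1 has {circle, square, star, hexagon, diamond} and plot 5 has {star, hexagon}, leaving only triangle.
Block 2, plot 3: block 2 has {star, diamond} and plot 3 has {circle, triangle, hexagon}, leaving only square.
Block 3, plot 3: block 3 has {triangle, star, hexagon} and plot 3 has {circle, square, triangle, hexagon}, leaving only diamond.
Block 2, plot 1: block 2 has {square, star, diamond} and plot 1 has {circle, triangle, star, diamond}, leaving only hexagon.
Block 2, plot 6: block 2 has {square, star, hexagon, diamond} and plot 6 has {circle, square, star, hexagon, diamond}, leaving only triangle.
Block 2, plot 2: block 2 has {square, triangle, star, hexagon, diamond} and plot 2 has {star, diamond}, leaving only circle.
Block 3, plot 2: block 3 has {triangle, star, hexagon, diamond} and plot 2 has {circle, star, diamond}, leaving only square.
Block 3, plot 5: block 3 has {square, triangle, star, hexagon, diamond} and plot 5 has {triangle, star, hexagon}, leaving only circle.
So block 3 reads: triangle square diamond hexagon circle star.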